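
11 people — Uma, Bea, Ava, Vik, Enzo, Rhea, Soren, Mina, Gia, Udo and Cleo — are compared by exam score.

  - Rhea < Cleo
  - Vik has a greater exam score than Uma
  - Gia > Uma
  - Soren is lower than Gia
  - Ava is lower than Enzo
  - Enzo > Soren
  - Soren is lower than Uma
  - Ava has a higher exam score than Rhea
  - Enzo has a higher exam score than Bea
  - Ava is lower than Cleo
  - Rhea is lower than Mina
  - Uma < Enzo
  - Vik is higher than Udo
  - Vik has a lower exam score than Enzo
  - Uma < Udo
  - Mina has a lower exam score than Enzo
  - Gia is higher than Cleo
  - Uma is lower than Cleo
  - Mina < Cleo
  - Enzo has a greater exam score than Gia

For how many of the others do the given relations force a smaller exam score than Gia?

Directly below Gia: Soren, Uma, Cleo.
One step further: Rhea, Ava, Mina (6 so far).
No other element is forced below Gia by the given relations, so the count is 6.

6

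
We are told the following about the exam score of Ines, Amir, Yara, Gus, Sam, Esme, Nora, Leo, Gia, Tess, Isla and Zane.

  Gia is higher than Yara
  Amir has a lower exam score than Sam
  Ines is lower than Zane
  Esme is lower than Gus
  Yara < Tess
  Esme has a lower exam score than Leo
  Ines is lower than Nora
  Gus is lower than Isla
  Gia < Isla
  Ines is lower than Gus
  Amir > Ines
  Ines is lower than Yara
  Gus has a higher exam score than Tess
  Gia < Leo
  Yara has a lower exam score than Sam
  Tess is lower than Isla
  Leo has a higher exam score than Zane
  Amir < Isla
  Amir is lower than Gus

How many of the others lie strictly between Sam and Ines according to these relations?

Chaining upward from Ines reaches: Amir, Yara, Gia, Zane, Nora, Leo, Tess, Gus, Isla.
Chaining downward from Sam reaches: Amir, Yara.
Strictly between Ines and Sam are those in both lists: Amir, Yara — 2 elements.

2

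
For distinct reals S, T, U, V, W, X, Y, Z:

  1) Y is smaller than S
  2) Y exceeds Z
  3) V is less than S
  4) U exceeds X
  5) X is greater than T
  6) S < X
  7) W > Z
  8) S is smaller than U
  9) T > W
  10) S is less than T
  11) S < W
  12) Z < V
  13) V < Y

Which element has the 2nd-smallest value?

V

The consecutive relations fix a unique order: Z < V < Y < S < W < T < X < U.
The 2nd smallest is V.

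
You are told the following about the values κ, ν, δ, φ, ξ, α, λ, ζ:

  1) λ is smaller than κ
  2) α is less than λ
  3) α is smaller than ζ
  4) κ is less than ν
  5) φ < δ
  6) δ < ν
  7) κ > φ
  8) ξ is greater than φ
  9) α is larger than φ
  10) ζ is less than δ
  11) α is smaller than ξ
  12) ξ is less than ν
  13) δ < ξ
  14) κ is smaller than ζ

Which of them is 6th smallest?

Piecing the relations together gives one ordering: φ < α < λ < κ < ζ < δ < ξ < ν.
The 6th smallest is δ.

δ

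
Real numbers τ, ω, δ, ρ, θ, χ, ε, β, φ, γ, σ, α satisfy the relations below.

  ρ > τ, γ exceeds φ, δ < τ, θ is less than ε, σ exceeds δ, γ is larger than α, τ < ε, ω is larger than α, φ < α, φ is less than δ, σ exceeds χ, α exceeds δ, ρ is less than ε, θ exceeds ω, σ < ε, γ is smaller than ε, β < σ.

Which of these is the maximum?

χ is not greatest since χ < σ; φ is not greatest since φ < δ; δ is not greatest since δ < τ; α is not greatest since α < ω; ω is not greatest since ω < θ; β is not greatest since β < σ; σ is not greatest since σ < ε; τ is not greatest since τ < ρ; ρ is not greatest since ρ < ε; θ is not greatest since θ < ε; γ is not greatest since γ < ε.
Only ε has nothing above it, so ε is the maximum.

ε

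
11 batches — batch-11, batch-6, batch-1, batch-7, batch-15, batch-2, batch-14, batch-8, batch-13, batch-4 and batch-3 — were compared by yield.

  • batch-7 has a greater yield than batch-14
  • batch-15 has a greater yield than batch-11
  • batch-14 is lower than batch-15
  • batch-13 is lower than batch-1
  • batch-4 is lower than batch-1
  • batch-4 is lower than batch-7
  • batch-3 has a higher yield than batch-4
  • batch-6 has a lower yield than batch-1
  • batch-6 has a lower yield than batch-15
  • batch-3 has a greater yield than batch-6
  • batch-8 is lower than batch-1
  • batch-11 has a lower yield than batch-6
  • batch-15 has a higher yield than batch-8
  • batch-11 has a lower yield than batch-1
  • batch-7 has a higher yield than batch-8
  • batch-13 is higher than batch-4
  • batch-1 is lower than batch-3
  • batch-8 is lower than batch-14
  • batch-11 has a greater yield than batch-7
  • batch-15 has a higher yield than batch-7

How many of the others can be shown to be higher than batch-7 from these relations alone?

5

The elements the relations force above batch-7 are batch-11, batch-6, batch-15, batch-1, batch-3 — no chain reaches any other.
That is 5.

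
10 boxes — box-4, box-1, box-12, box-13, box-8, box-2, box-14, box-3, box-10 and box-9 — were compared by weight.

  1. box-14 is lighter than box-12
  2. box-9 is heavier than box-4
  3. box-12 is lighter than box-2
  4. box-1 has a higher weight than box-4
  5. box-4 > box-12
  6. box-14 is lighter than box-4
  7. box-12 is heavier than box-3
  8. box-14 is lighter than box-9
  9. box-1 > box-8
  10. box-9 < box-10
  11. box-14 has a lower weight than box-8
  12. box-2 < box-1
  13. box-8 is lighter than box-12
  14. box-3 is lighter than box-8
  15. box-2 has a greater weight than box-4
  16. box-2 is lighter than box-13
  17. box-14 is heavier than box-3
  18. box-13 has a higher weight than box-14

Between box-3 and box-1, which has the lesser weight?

The relevant relations are box-3 < box-14; box-14 < box-8; box-8 < box-12; box-12 < box-4; box-4 < box-2; box-2 < box-1.
Together: box-3 < box-14 < box-8 < box-12 < box-4 < box-2 < box-1.
So box-3 < box-1; box-3 is the lighter of the two.

box-3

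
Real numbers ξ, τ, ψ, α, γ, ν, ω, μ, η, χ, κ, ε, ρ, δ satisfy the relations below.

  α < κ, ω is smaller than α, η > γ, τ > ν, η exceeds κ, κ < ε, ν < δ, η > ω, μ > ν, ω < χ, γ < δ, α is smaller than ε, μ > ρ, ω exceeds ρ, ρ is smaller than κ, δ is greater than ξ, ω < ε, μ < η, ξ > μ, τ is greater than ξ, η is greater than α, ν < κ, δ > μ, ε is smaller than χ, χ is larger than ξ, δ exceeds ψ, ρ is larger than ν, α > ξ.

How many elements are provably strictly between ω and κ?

1

The relations place ω below κ. An element lies strictly between them when it is forced above ω and also forced below κ.
Above ω: {α, ε, χ, η}. Below κ: {ν, ρ, μ, ξ, α}.
Intersection: {α} — 1.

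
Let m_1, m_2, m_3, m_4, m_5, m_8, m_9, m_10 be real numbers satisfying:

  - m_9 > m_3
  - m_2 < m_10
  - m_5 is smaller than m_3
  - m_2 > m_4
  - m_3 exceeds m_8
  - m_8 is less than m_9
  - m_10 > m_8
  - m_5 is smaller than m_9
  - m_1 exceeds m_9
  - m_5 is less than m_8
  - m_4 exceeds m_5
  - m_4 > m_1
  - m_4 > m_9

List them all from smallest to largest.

m_5 < m_8 < m_3 < m_9 < m_1 < m_4 < m_2 < m_10

The consecutive links are each given: m_5 < m_8; m_8 < m_3; m_3 < m_9; m_9 < m_1; m_1 < m_4; m_4 < m_2; m_2 < m_10.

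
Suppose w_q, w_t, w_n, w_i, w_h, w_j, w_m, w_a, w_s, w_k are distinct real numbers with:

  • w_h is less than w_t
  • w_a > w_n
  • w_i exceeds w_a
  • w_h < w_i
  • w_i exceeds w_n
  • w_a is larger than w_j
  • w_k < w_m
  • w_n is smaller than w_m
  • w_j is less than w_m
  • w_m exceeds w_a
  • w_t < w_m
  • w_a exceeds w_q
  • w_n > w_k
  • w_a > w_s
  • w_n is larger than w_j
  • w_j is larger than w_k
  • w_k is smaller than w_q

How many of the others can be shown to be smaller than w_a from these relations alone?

Directly below w_a: w_j, w_q, w_n, w_s.
One step further: w_k (5 so far).
No other element is forced below w_a by the given relations, so the count is 5.

5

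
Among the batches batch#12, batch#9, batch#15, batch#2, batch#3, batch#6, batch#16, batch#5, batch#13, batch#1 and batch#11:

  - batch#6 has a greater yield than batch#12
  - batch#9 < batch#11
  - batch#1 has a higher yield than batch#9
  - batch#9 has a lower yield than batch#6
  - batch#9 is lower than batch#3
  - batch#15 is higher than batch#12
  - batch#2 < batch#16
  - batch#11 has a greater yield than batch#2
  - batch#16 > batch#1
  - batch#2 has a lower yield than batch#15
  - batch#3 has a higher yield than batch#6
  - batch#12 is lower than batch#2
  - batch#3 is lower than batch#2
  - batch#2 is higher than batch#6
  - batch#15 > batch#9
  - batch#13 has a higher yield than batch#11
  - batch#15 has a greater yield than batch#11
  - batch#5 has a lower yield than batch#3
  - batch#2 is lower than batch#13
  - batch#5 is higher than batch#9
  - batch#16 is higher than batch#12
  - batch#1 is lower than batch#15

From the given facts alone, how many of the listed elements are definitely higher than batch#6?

6

From batch#6 the given relations immediately reach batch#3, batch#2.
From those, batch#11, batch#13, batch#16, batch#15 — 6 in total.
No other element is forced above batch#6 by the given relations, so the count is 6.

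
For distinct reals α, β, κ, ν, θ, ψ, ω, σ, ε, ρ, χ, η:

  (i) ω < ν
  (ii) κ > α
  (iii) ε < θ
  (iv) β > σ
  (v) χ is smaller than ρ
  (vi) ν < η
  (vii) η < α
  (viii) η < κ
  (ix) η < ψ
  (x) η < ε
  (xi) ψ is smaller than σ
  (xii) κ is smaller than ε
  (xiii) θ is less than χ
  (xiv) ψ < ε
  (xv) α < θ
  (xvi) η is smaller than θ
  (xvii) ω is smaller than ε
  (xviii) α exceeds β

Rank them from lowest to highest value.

ω < ν < η < ψ < σ < β < α < κ < ε < θ < χ < ρ

Nothing is placed below ω, so it is least; from there ω < ν; ν < η; η < ψ; ψ < σ; σ < β; β < α; α < κ; κ < ε; ε < θ; θ < χ; χ < ρ, each given directly.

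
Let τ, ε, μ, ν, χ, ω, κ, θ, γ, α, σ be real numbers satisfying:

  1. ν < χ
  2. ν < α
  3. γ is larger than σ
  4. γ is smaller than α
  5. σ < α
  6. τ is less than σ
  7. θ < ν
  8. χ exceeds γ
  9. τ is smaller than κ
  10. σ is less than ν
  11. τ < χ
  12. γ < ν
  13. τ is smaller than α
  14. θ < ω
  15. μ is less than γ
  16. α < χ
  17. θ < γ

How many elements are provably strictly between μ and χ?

Chaining upward from μ reaches: γ, ν, α.
Chaining downward from χ reaches: θ, τ, σ, γ, ν, α.
Strictly between μ and χ are those in both lists: γ, ν, α — 3 elements.

3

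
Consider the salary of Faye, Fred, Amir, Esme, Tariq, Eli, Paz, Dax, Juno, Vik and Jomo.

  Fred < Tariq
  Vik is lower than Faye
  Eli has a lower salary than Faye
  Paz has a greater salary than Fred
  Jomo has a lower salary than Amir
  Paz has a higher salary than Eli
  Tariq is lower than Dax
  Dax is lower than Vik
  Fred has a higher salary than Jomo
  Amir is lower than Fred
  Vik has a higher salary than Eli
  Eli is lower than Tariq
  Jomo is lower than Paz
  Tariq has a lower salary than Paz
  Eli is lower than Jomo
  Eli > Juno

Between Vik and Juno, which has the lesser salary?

Juno < Eli and Eli < Jomo give Juno < Jomo.
With Jomo < Amir: Juno < Eli < Jomo < Amir.
Then Amir < Fred extends the chain to Fred.
With Fred < Tariq: Juno < Eli < Jomo < Amir < Fred < Tariq.
With Tariq < Dax: Juno < Eli < Jomo < Amir < Fred < Tariq < Dax.
Then Dax < Vik extends the chain to Vik.
So Juno < Vik; Juno is the lower of the two.

Juno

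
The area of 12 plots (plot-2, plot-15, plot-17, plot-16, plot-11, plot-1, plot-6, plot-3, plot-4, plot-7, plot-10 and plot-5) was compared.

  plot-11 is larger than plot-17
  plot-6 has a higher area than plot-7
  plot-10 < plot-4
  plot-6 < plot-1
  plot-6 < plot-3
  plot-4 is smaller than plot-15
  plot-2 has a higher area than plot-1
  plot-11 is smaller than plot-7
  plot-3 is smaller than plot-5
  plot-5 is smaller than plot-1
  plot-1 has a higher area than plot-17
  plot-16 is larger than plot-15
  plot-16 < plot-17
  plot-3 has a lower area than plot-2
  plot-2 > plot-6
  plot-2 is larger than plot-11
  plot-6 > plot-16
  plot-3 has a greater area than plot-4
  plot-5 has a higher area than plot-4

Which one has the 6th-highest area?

plot-7

The consecutive relations fix a unique order: plot-10 < plot-4 < plot-15 < plot-16 < plot-17 < plot-11 < plot-7 < plot-6 < plot-3 < plot-5 < plot-1 < plot-2.
Counting 6 from the largest end gives plot-7.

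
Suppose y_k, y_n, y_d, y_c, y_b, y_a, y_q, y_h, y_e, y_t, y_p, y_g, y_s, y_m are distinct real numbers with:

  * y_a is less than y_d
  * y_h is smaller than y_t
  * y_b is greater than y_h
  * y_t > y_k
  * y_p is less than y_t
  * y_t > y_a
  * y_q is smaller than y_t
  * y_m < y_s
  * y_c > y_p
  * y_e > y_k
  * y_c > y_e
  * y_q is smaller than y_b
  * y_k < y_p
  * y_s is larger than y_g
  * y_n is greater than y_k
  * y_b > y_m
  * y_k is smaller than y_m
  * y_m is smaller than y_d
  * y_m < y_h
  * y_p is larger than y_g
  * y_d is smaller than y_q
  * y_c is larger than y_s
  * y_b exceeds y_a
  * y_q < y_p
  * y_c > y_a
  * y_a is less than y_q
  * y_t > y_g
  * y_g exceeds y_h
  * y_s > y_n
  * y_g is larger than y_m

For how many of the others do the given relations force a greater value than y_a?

6

Directly above y_a: y_d, y_q, y_t, y_c, y_b.
One step further: y_p (6 so far).
Nothing else is reachable above y_a; 6 in all.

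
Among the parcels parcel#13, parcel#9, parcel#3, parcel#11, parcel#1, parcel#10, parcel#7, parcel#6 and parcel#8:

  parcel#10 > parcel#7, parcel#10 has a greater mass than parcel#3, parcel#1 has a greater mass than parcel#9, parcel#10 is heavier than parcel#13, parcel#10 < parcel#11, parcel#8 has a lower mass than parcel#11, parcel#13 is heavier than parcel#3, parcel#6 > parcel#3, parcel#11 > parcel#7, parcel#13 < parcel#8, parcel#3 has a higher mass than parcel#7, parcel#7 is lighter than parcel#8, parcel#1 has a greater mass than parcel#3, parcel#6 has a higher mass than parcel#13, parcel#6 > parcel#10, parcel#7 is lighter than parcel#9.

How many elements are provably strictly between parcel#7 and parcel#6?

3

The relations place parcel#7 below parcel#6. An element lies strictly between them when it is forced above parcel#7 and also forced below parcel#6.
Above parcel#7: {parcel#3, parcel#13, parcel#10, parcel#9, parcel#1, parcel#8, parcel#11}. Below parcel#6: {parcel#3, parcel#13, parcel#10}.
Intersection: {parcel#3, parcel#13, parcel#10} — 3.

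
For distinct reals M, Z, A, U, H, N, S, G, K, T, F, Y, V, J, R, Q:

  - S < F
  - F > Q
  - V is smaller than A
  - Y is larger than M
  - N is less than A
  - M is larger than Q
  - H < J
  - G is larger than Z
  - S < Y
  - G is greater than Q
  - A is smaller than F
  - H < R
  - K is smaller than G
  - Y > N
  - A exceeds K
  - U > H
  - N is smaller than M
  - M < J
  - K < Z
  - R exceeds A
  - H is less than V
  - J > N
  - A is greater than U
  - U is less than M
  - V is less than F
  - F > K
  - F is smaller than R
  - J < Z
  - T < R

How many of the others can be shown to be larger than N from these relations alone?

8

From N the given relations immediately reach M, J, A, Y.
From those, Z, F, R — 7 in total.
From those, G — 8 in total.
No other element is forced above N by the given relations, so the count is 8.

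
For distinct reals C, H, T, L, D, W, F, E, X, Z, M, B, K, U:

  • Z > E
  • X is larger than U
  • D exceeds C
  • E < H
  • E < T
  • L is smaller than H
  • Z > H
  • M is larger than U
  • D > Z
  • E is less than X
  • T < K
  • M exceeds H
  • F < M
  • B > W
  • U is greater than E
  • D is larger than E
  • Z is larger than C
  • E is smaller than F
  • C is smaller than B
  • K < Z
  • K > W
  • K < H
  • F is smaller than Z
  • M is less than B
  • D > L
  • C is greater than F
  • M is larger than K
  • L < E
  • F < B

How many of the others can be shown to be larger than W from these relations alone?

From W the given relations immediately reach K, B.
From those, H, M, Z — 5 in total.
From those, D — 6 in total.
No other element is forced above W by the given relations, so the count is 6.

6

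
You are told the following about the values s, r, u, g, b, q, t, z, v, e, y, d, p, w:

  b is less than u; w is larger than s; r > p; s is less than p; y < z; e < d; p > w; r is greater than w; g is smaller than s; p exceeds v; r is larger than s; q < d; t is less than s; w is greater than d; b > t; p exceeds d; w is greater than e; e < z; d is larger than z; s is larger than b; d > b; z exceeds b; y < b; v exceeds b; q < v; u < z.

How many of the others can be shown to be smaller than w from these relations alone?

From w the given relations immediately reach e, s, d.
From those, t, q, b, g, z — 8 in total.
From those, y, u — 10 in total.
Nothing else is reachable below w; 10 in all.

10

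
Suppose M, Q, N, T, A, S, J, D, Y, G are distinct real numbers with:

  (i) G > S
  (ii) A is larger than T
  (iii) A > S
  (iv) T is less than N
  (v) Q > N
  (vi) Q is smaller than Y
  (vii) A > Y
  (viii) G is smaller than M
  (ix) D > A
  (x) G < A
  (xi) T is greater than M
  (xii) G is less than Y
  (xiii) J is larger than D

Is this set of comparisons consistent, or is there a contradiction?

consistent

Every relation is compatible with S < G < M < T < N < Q < Y < A < D < J; the set is consistent.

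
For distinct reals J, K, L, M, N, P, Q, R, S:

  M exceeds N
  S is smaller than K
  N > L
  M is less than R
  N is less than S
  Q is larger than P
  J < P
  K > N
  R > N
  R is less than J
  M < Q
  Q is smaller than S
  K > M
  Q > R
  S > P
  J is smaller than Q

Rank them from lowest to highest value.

L < N < M < R < J < P < Q < S < K

Nothing is placed below L, so it is least; from there L < N; N < M; M < R; R < J; J < P; P < Q; Q < S; S < K, each given directly.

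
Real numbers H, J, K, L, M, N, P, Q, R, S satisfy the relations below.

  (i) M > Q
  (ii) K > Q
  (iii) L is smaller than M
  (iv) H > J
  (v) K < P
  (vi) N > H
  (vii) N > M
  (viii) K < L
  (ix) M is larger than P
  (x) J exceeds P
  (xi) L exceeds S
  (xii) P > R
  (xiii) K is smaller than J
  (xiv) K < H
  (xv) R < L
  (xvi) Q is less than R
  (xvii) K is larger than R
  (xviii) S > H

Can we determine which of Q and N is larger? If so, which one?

Q < R and R < K give Q < K.
With K < P: Q < R < K < P.
With P < J: Q < R < K < P < J.
With J < H: Q < R < K < P < J < H.
With H < S: Q < R < K < P < J < H < S.
With S < L: Q < R < K < P < J < H < S < L.
Then L < M extends the chain to M.
Then M < N extends the chain to N.
So N is larger.

N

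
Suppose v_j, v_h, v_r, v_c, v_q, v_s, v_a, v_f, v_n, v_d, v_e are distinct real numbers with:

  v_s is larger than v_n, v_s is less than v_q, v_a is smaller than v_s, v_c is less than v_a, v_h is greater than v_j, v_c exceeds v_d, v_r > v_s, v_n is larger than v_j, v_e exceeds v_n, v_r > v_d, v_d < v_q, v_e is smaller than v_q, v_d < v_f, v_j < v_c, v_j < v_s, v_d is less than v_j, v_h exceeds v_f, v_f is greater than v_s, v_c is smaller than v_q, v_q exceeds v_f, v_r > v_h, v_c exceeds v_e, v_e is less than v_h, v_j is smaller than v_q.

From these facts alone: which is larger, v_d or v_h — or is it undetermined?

v_d < v_j and v_j < v_n give v_d < v_n.
With v_n < v_e: v_d < v_j < v_n < v_e.
Then v_e < v_c extends the chain to v_c.
Then v_c < v_a extends the chain to v_a.
Then v_a < v_s extends the chain to v_s.
With v_s < v_f: v_d < v_j < v_n < v_e < v_c < v_a < v_s < v_f.
With v_f < v_h: v_d < v_j < v_n < v_e < v_c < v_a < v_s < v_f < v_h.
So v_h is larger.

v_h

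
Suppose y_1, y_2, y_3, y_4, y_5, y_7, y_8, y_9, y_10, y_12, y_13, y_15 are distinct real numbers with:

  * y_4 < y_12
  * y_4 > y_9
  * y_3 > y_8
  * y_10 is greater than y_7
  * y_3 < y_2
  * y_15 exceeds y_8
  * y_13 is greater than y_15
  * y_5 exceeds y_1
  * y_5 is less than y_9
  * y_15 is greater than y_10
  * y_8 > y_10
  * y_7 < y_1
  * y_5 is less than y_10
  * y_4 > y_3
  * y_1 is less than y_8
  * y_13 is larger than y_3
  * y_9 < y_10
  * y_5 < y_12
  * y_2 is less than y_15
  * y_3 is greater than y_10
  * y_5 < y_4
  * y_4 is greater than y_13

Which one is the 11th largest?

y_1

The consecutive relations fix a unique order: y_7 < y_1 < y_5 < y_9 < y_10 < y_8 < y_3 < y_2 < y_15 < y_13 < y_4 < y_12.
Counting 11 from the largest end gives y_1.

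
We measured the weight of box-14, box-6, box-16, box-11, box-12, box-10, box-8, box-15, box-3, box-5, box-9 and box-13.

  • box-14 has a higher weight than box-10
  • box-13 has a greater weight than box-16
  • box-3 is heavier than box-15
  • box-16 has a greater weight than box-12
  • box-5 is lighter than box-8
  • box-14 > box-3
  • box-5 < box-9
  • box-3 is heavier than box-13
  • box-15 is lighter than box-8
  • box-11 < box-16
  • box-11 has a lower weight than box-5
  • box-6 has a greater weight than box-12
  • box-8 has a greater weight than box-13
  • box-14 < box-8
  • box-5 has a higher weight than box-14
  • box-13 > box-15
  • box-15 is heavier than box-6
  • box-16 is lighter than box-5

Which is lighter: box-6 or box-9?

box-6

box-6 < box-15 and box-15 < box-13 give box-6 < box-13.
With box-13 < box-3: box-6 < box-15 < box-13 < box-3.
Then box-3 < box-14 extends the chain to box-14.
With box-14 < box-5: box-6 < box-15 < box-13 < box-3 < box-14 < box-5.
Then box-5 < box-9 extends the chain to box-9.
So box-6 < box-9; box-6 is the lighter of the two.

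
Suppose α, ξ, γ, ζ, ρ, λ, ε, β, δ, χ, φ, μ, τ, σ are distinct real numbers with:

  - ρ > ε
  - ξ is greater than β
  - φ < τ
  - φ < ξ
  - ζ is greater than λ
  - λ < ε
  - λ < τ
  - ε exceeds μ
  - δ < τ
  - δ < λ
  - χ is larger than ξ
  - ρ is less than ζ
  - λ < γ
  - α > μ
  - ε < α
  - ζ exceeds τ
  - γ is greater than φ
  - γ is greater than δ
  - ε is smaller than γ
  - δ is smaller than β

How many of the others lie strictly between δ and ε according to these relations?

1

Chaining upward from δ reaches: β, λ, γ, τ, ξ, ρ, χ, ζ, α.
Chaining downward from ε reaches: μ, λ.
Strictly between δ and ε are those in both lists: λ — 1 element.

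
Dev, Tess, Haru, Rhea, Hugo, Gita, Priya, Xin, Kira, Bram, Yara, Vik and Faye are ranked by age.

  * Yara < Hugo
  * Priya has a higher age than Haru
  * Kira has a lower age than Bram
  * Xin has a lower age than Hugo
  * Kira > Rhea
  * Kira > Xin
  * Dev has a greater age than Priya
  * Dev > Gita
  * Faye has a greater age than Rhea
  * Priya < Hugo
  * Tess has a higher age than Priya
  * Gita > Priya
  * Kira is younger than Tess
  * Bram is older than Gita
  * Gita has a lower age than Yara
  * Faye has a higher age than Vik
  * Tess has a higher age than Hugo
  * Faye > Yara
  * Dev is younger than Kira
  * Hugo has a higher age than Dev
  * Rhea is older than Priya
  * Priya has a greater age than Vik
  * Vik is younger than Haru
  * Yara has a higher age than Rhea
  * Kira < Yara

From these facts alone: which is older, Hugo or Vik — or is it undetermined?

Vik < Haru and Haru < Priya give Vik < Priya.
Then Priya < Gita extends the chain to Gita.
With Gita < Dev: Vik < Haru < Priya < Gita < Dev.
With Dev < Kira: Vik < Haru < Priya < Gita < Dev < Kira.
With Kira < Yara: Vik < Haru < Priya < Gita < Dev < Kira < Yara.
With Yara < Hugo: Vik < Haru < Priya < Gita < Dev < Kira < Yara < Hugo.
So Hugo is older.

Hugo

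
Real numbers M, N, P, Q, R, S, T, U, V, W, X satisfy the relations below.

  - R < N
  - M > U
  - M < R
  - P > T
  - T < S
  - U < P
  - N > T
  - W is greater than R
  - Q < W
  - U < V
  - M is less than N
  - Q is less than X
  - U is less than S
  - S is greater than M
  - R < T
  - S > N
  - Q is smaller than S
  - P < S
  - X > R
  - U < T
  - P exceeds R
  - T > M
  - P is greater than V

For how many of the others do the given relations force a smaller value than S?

8

From S the given relations immediately reach U, M, Q, T, P, N.
From those, V, R — 8 in total.
Nothing else is reachable below S; 8 in all.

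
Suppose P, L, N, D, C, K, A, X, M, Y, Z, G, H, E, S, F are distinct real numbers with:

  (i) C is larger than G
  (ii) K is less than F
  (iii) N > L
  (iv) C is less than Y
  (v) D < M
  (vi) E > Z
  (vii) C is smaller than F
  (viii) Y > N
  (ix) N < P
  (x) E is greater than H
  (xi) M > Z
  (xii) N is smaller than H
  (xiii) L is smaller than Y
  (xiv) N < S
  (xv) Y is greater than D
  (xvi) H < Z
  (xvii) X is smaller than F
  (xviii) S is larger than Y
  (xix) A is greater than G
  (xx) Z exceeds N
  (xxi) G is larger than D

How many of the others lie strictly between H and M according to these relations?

1

Chaining upward from H reaches: Z, E.
Chaining downward from M reaches: L, D, N, Z.
Strictly between H and M are those in both lists: Z — 1 element.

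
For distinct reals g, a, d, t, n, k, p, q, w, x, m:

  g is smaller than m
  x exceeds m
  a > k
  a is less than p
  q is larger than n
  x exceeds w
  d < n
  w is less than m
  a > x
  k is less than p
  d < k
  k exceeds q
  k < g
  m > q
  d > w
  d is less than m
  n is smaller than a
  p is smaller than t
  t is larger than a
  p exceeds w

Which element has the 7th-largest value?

Piecing the relations together gives one ordering: w < d < n < q < k < g < m < x < a < p < t.
The 7th largest is k.

k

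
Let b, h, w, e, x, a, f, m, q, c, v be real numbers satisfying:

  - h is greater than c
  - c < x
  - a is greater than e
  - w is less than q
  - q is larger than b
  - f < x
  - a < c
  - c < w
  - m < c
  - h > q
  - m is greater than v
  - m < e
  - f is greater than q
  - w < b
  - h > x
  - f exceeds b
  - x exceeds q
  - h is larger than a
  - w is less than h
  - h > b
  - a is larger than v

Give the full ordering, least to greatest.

The consecutive links are each given: v < m; m < e; e < a; a < c; c < w; w < b; b < q; q < f; f < x; x < h.

v < m < e < a < c < w < b < q < f < x < h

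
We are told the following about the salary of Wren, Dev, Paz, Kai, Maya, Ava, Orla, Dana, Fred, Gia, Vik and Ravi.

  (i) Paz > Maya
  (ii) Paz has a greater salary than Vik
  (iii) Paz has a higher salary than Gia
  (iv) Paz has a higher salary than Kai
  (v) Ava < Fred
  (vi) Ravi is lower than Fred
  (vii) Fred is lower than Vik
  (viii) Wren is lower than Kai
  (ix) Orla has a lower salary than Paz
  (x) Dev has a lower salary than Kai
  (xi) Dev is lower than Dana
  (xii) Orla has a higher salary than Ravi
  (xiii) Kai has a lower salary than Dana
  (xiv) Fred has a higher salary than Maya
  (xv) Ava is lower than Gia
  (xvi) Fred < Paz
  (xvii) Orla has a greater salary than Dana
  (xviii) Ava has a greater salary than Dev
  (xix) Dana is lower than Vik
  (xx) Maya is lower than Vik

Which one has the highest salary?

Dev is not greatest since Dev < Ava; Ravi is not greatest since Ravi < Fred; Wren is not greatest since Wren < Kai; Kai is not greatest since Kai < Dana; Maya is not greatest since Maya < Fred; Ava is not greatest since Ava < Gia; Gia is not greatest since Gia < Paz; Dana is not greatest since Dana < Vik; Orla is not greatest since Orla < Paz; Fred is not greatest since Fred < Paz; Vik is not greatest since Vik < Paz.
Only Paz has nothing above it, so Paz is the highest salary.

Paz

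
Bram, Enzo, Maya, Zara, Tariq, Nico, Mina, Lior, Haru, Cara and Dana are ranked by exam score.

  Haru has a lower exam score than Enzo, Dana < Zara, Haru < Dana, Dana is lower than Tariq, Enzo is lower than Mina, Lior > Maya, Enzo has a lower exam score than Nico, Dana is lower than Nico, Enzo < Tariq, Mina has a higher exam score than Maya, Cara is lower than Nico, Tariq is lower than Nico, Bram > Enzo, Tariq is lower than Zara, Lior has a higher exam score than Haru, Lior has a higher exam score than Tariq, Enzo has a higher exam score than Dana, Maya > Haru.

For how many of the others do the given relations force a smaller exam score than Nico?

The elements the relations force below Nico are Haru, Dana, Enzo, Cara, Tariq — no chain reaches any other.
That is 5.

5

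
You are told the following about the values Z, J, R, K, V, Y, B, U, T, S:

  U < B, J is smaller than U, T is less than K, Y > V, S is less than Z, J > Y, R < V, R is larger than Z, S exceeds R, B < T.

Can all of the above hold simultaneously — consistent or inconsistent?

Chaining the given relations yields S < Z < R, so S < R. But one relation states R < S. These cannot both hold.

inconsistent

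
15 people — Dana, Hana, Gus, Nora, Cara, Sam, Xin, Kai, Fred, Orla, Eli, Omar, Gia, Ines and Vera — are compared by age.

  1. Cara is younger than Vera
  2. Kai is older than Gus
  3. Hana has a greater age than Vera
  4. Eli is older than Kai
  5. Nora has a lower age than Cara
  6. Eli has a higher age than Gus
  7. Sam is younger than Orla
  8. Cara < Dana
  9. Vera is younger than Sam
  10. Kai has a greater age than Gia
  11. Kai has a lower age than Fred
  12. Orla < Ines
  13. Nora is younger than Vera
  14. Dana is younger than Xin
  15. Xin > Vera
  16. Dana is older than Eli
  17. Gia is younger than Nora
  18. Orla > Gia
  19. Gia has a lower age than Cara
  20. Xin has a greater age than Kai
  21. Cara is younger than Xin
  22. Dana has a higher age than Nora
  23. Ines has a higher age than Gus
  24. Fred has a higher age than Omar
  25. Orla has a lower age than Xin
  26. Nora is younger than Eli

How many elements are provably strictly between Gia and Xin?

8

The relations place Gia below Xin. An element lies strictly between them when it is forced above Gia and also forced below Xin.
Above Gia: {Nora, Cara, Vera, Sam, Kai, Eli, Dana, Orla, Ines, Hana, Fred}. Below Xin: {Nora, Gus, Cara, Vera, Sam, Kai, Eli, Dana, Orla}.
Intersection: {Nora, Cara, Vera, Sam, Kai, Eli, Dana, Orla} — 8.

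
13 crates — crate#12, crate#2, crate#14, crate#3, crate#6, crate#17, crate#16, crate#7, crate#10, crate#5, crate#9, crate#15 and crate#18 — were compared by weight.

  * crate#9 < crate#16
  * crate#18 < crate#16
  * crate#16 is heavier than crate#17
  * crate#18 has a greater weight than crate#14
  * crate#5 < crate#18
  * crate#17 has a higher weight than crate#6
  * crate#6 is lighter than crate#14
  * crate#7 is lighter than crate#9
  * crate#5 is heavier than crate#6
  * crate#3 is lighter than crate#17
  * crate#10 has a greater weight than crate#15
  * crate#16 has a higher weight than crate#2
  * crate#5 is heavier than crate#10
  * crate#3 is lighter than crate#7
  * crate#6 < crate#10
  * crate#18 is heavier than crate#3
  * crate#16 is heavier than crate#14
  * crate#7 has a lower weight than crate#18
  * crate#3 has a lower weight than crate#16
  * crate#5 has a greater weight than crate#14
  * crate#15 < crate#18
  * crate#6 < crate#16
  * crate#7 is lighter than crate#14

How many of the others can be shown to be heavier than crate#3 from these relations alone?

7

Directly above crate#3: crate#17, crate#7, crate#18, crate#16.
One step further: crate#14, crate#9 (6 so far).
One step further: crate#5 (7 so far).
Nothing else is reachable above crate#3; 7 in all.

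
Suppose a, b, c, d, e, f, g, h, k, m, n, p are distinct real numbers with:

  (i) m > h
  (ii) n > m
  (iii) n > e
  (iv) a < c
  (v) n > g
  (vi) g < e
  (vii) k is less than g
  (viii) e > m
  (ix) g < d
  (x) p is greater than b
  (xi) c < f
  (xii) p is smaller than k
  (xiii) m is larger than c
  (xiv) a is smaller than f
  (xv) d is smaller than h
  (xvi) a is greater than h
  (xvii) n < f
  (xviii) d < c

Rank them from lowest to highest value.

Nothing is placed below b, so it is least; from there b < p; p < k; k < g; g < d; d < h; h < a; a < c; c < m; m < e; e < n; n < f, each given directly.

b < p < k < g < d < h < a < c < m < e < n < f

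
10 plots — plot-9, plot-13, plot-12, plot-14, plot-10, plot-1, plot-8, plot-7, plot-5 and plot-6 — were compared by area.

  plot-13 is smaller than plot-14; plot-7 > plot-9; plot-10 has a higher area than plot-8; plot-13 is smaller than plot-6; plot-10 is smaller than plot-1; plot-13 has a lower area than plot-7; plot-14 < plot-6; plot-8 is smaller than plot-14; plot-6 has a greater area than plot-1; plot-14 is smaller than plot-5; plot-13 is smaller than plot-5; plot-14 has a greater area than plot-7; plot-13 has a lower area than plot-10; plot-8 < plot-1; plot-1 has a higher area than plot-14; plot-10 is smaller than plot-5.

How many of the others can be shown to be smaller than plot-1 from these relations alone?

6

The elements the relations force below plot-1 are plot-9, plot-13, plot-8, plot-7, plot-14, plot-10 — no chain reaches any other.
That is 6.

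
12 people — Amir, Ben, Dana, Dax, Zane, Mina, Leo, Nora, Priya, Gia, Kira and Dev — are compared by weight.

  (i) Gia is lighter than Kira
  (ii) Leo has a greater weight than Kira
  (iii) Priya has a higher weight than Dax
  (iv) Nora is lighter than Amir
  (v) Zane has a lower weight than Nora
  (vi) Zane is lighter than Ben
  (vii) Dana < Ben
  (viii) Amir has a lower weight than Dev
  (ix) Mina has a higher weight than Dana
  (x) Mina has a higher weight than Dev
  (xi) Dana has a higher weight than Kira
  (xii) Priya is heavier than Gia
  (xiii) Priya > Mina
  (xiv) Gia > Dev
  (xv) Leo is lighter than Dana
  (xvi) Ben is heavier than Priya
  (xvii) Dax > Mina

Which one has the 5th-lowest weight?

The consecutive relations fix a unique order: Zane < Nora < Amir < Dev < Gia < Kira < Leo < Dana < Mina < Dax < Priya < Ben.
The 5th smallest is Gia.

Gia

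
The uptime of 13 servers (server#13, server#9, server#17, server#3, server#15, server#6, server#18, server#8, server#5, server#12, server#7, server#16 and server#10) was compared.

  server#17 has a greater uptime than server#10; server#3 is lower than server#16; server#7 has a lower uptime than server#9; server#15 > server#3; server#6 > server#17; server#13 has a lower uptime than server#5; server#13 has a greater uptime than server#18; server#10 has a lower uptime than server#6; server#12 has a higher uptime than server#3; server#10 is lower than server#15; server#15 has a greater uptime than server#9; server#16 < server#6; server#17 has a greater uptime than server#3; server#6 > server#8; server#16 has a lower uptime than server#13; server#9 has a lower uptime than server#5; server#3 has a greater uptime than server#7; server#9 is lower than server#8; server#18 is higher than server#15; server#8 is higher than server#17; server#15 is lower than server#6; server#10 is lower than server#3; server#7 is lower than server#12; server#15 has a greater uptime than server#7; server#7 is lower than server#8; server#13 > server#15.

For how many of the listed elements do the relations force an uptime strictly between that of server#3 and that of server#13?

3

The relations place server#3 below server#13. An element lies strictly between them when it is forced above server#3 and also forced below server#13.
Above server#3: {server#17, server#12, server#15, server#18, server#8, server#16, server#5, server#6}. Below server#13: {server#10, server#7, server#9, server#15, server#18, server#16}.
Intersection: {server#15, server#18, server#16} — 3.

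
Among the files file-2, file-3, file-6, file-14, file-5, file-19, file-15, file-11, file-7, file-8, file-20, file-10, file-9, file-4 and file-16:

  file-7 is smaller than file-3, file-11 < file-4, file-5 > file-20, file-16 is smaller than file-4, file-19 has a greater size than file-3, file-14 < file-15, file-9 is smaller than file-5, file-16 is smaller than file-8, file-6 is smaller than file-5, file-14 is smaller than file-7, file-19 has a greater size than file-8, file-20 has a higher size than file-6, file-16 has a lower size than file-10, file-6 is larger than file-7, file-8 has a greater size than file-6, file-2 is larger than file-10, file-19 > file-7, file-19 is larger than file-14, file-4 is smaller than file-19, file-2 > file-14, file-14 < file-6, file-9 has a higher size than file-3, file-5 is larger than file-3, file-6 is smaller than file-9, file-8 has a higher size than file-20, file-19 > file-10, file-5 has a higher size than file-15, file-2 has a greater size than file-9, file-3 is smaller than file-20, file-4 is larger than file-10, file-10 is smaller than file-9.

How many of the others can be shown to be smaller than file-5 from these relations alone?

9

Directly below file-5: file-6, file-3, file-15, file-9, file-20.
One step further: file-14, file-10, file-7 (8 so far).
One step further: file-16 (9 so far).
Nothing else is reachable below file-5; 9 in all.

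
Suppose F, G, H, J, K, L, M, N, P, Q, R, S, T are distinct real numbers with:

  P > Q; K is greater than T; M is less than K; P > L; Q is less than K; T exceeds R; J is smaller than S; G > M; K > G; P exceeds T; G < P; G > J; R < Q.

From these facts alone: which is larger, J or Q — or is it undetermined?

Following every chain through J: above J we get S, G, K, P.
Q is not reached, and no chain runs the other way from Q to J.
So the given relations leave the order of J and Q undetermined.

undetermined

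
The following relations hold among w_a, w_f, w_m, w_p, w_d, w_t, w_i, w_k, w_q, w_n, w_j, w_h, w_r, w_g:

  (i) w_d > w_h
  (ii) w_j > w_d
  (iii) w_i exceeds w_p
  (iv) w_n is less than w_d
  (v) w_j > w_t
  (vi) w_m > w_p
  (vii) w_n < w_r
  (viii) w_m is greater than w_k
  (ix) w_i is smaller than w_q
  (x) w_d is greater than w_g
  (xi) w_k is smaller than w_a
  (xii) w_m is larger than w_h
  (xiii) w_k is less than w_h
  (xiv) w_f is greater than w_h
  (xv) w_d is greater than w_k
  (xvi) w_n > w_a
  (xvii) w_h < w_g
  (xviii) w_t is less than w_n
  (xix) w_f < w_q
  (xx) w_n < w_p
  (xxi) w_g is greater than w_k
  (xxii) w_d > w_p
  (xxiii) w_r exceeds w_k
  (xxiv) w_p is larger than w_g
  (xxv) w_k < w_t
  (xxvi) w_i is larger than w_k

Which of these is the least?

w_a is not least since w_k < w_a; w_h is not least since w_k < w_h; w_t is not least since w_k < w_t; w_n is not least since w_t < w_n; w_r is not least since w_k < w_r; w_g is not least since w_k < w_g; w_p is not least since w_g < w_p; w_i is not least since w_k < w_i; w_d is not least since w_n < w_d; w_f is not least since w_h < w_f; w_j is not least since w_d < w_j; w_m is not least since w_p < w_m; w_q is not least since w_f < w_q.
Only w_k has nothing below it, so w_k is the least.

w_k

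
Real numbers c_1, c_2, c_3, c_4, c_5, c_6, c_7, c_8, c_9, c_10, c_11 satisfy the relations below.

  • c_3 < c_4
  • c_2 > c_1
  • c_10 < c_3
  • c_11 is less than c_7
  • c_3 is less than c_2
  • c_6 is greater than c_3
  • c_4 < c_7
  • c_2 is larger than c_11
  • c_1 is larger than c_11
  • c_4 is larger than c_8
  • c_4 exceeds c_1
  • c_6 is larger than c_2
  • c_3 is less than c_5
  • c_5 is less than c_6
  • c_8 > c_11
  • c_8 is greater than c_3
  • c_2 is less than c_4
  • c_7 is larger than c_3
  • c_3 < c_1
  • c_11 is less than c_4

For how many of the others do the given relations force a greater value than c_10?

Directly above c_10: c_3.
One step further: c_1, c_8, c_2, c_5, c_6, c_4, c_7 (8 so far).
No other element is forced above c_10 by the given relations, so the count is 8.

8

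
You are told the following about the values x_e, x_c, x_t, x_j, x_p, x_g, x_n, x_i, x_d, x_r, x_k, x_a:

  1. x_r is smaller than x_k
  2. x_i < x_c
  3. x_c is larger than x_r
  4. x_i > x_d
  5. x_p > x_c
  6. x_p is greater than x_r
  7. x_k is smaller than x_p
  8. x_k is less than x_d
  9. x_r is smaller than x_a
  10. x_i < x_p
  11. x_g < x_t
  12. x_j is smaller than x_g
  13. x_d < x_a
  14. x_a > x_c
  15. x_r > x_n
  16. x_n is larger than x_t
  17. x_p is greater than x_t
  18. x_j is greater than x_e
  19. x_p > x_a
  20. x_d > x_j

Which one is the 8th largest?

x_n

Piecing the relations together gives one ordering: x_e < x_j < x_g < x_t < x_n < x_r < x_k < x_d < x_i < x_c < x_a < x_p.
The 8th largest is x_n.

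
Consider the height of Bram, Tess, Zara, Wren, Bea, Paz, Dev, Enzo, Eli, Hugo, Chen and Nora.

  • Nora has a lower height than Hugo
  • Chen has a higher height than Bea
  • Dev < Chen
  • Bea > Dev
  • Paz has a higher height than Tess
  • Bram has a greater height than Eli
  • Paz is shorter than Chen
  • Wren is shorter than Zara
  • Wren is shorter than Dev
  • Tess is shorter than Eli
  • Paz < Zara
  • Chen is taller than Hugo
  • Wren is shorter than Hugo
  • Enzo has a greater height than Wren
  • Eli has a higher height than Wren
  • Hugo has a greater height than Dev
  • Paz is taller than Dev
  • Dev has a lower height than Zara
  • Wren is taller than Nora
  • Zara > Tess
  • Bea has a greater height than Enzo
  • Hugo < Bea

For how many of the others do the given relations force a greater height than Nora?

Directly above Nora: Wren, Hugo.
One step further: Enzo, Dev, Eli, Zara, Bea, Chen (8 so far).
One step further: Paz, Bram (10 so far).
No other element is forced above Nora by the given relations, so the count is 10.

10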